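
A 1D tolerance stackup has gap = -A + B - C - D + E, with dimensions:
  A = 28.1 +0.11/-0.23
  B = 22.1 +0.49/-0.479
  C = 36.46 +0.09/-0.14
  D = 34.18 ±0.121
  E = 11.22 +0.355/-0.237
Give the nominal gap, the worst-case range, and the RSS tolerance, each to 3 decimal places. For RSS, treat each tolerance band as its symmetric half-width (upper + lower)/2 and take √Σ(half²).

Stack each dimension's contribution:
  -A: nom -28.100 → Σnom=-28.100; wc +0.230/-0.110 → slack +0.230/-0.110; half-tol=0.170, Σhalf²=0.028900
  +B: nom +22.100 → Σnom=-6.000; wc +0.490/-0.479 → slack +0.720/-0.589; half-tol=0.484, Σhalf²=0.263640
  -C: nom -36.460 → Σnom=-42.460; wc +0.140/-0.090 → slack +0.860/-0.679; half-tol=0.115, Σhalf²=0.276865
  -D: nom -34.180 → Σnom=-76.640; wc +0.121/-0.121 → slack +0.981/-0.800; half-tol=0.121, Σhalf²=0.291506
  +E: nom +11.220 → Σnom=-65.420; wc +0.355/-0.237 → slack +1.336/-1.037; half-tol=0.296, Σhalf²=0.379122
Nominal = -65.420. Worst-case = [-65.420 - 1.037, -65.420 + 1.336] = [-66.457, -64.084]. RSS = √0.379122 = 0.616.

nominal=-65.420 wc=[-66.457,-64.084] rss=0.616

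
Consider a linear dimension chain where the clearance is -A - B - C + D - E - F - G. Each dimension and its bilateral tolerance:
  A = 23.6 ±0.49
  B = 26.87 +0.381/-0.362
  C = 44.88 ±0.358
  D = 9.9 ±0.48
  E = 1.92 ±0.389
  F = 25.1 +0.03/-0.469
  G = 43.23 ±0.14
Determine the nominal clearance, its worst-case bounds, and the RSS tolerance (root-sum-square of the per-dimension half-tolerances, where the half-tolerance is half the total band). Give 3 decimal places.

Stack each dimension's contribution:
  -A: nom -23.600 → Σnom=-23.600; wc +0.490/-0.490 → slack +0.490/-0.490; half-tol=0.490, Σhalf²=0.240100
  -B: nom -26.870 → Σnom=-50.470; wc +0.362/-0.381 → slack +0.852/-0.871; half-tol=0.371, Σhalf²=0.378112
  -C: nom -44.880 → Σnom=-95.350; wc +0.358/-0.358 → slack +1.210/-1.229; half-tol=0.358, Σhalf²=0.506276
  +D: nom +9.900 → Σnom=-85.450; wc +0.480/-0.480 → slack +1.690/-1.709; half-tol=0.480, Σhalf²=0.736676
  -E: nom -1.920 → Σnom=-87.370; wc +0.389/-0.389 → slack +2.079/-2.098; half-tol=0.389, Σhalf²=0.887997
  -F: nom -25.100 → Σnom=-112.470; wc +0.469/-0.030 → slack +2.548/-2.128; half-tol=0.249, Σhalf²=0.950247
  -G: nom -43.230 → Σnom=-155.700; wc +0.140/-0.140 → slack +2.688/-2.268; half-tol=0.140, Σhalf²=0.969847
Nominal = -155.700. Worst-case = [-155.700 - 2.268, -155.700 + 2.688] = [-157.968, -153.012]. RSS = √0.969847 = 0.985.

nominal=-155.700 wc=[-157.968,-153.012] rss=0.985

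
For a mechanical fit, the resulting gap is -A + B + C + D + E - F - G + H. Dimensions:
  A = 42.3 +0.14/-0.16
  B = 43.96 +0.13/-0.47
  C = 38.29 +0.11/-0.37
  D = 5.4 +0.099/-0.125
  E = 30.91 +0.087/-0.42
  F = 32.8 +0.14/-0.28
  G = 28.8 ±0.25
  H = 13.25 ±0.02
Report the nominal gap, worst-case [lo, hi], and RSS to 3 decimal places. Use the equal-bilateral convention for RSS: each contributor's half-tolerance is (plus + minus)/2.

nominal=27.910 wc=[25.975,29.046] rss=0.595

Stack each dimension's contribution:
  -A: nom -42.300 → Σnom=-42.300; wc +0.160/-0.140 → slack +0.160/-0.140; half-tol=0.150, Σhalf²=0.022500
  +B: nom +43.960 → Σnom=1.660; wc +0.130/-0.470 → slack +0.290/-0.610; half-tol=0.300, Σhalf²=0.112500
  +C: nom +38.290 → Σnom=39.950; wc +0.110/-0.370 → slack +0.400/-0.980; half-tol=0.240, Σhalf²=0.170100
  +D: nom +5.400 → Σnom=45.350; wc +0.099/-0.125 → slack +0.499/-1.105; half-tol=0.112, Σhalf²=0.182644
  +E: nom +30.910 → Σnom=76.260; wc +0.087/-0.420 → slack +0.586/-1.525; half-tol=0.254, Σhalf²=0.246906
  -F: nom -32.800 → Σnom=43.460; wc +0.280/-0.140 → slack +0.866/-1.665; half-tol=0.210, Σhalf²=0.291006
  -G: nom -28.800 → Σnom=14.660; wc +0.250/-0.250 → slack +1.116/-1.915; half-tol=0.250, Σhalf²=0.353506
  +H: nom +13.250 → Σnom=27.910; wc +0.020/-0.020 → slack +1.136/-1.935; half-tol=0.020, Σhalf²=0.353906
Nominal = 27.910. Worst-case = [27.910 - 1.935, 27.910 + 1.136] = [25.975, 29.046]. RSS = √0.353906 = 0.595.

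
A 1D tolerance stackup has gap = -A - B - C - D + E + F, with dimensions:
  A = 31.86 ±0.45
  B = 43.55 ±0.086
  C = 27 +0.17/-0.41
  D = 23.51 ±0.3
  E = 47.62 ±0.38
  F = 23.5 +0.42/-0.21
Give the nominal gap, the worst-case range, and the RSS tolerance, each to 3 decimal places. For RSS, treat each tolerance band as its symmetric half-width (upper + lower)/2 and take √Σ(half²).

nominal=-54.800 wc=[-56.396,-52.754] rss=0.792

Stack each dimension's contribution:
  -A: nom -31.860 → Σnom=-31.860; wc +0.450/-0.450 → slack +0.450/-0.450; half-tol=0.450, Σhalf²=0.202500
  -B: nom -43.550 → Σnom=-75.410; wc +0.086/-0.086 → slack +0.536/-0.536; half-tol=0.086, Σhalf²=0.209896
  -C: nom -27.000 → Σnom=-102.410; wc +0.410/-0.170 → slack +0.946/-0.706; half-tol=0.290, Σhalf²=0.293996
  -D: nom -23.510 → Σnom=-125.920; wc +0.300/-0.300 → slack +1.246/-1.006; half-tol=0.300, Σhalf²=0.383996
  +E: nom +47.620 → Σnom=-78.300; wc +0.380/-0.380 → slack +1.626/-1.386; half-tol=0.380, Σhalf²=0.528396
  +F: nom +23.500 → Σnom=-54.800; wc +0.420/-0.210 → slack +2.046/-1.596; half-tol=0.315, Σhalf²=0.627621
Nominal = -54.800. Worst-case = [-54.800 - 1.596, -54.800 + 2.046] = [-56.396, -52.754]. RSS = √0.627621 = 0.792.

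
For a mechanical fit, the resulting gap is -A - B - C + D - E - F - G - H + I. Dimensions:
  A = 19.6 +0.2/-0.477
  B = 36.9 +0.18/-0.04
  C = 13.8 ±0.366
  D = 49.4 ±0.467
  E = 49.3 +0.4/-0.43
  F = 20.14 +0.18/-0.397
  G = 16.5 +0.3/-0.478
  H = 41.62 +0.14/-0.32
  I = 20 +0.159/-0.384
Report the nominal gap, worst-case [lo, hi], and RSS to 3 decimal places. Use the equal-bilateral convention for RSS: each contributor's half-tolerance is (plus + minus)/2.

Stack each dimension's contribution:
  -A: nom -19.600 → Σnom=-19.600; wc +0.477/-0.200 → slack +0.477/-0.200; half-tol=0.339, Σhalf²=0.114582
  -B: nom -36.900 → Σnom=-56.500; wc +0.040/-0.180 → slack +0.517/-0.380; half-tol=0.110, Σhalf²=0.126682
  -C: nom -13.800 → Σnom=-70.300; wc +0.366/-0.366 → slack +0.883/-0.746; half-tol=0.366, Σhalf²=0.260638
  +D: nom +49.400 → Σnom=-20.900; wc +0.467/-0.467 → slack +1.350/-1.213; half-tol=0.467, Σhalf²=0.478727
  -E: nom -49.300 → Σnom=-70.200; wc +0.430/-0.400 → slack +1.780/-1.613; half-tol=0.415, Σhalf²=0.650952
  -F: nom -20.140 → Σnom=-90.340; wc +0.397/-0.180 → slack +2.177/-1.793; half-tol=0.288, Σhalf²=0.734185
  -G: nom -16.500 → Σnom=-106.840; wc +0.478/-0.300 → slack +2.655/-2.093; half-tol=0.389, Σhalf²=0.885506
  -H: nom -41.620 → Σnom=-148.460; wc +0.320/-0.140 → slack +2.975/-2.233; half-tol=0.230, Σhalf²=0.938406
  +I: nom +20.000 → Σnom=-128.460; wc +0.159/-0.384 → slack +3.134/-2.617; half-tol=0.272, Σhalf²=1.012118
Nominal = -128.460. Worst-case = [-128.460 - 2.617, -128.460 + 3.134] = [-131.077, -125.326]. RSS = √1.012118 = 1.006.

nominal=-128.460 wc=[-131.077,-125.326] rss=1.006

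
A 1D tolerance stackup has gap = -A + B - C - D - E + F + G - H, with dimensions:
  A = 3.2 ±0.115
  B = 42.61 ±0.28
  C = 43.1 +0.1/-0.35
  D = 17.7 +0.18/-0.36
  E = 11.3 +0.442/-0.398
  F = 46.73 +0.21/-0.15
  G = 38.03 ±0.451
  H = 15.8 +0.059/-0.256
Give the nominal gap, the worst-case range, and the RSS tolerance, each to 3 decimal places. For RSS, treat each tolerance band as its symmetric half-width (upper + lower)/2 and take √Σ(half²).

nominal=36.270 wc=[34.493,38.690] rss=0.808

Stack each dimension's contribution:
  -A: nom -3.200 → Σnom=-3.200; wc +0.115/-0.115 → slack +0.115/-0.115; half-tol=0.115, Σhalf²=0.013225
  +B: nom +42.610 → Σnom=39.410; wc +0.280/-0.280 → slack +0.395/-0.395; half-tol=0.280, Σhalf²=0.091625
  -C: nom -43.100 → Σnom=-3.690; wc +0.350/-0.100 → slack +0.745/-0.495; half-tol=0.225, Σhalf²=0.142250
  -D: nom -17.700 → Σnom=-21.390; wc +0.360/-0.180 → slack +1.105/-0.675; half-tol=0.270, Σhalf²=0.215150
  -E: nom -11.300 → Σnom=-32.690; wc +0.398/-0.442 → slack +1.503/-1.117; half-tol=0.420, Σhalf²=0.391550
  +F: nom +46.730 → Σnom=14.040; wc +0.210/-0.150 → slack +1.713/-1.267; half-tol=0.180, Σhalf²=0.423950
  +G: nom +38.030 → Σnom=52.070; wc +0.451/-0.451 → slack +2.164/-1.718; half-tol=0.451, Σhalf²=0.627351
  -H: nom -15.800 → Σnom=36.270; wc +0.256/-0.059 → slack +2.420/-1.777; half-tol=0.158, Σhalf²=0.652157
Nominal = 36.270. Worst-case = [36.270 - 1.777, 36.270 + 2.420] = [34.493, 38.690]. RSS = √0.652157 = 0.808.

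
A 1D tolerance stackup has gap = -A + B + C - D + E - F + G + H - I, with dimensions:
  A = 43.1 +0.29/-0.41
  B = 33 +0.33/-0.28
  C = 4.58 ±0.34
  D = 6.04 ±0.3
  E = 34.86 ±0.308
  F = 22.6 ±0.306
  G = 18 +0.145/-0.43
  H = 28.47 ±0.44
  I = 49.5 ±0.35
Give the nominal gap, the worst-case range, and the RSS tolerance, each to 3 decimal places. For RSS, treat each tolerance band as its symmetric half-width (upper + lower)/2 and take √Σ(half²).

Stack each dimension's contribution:
  -A: nom -43.100 → Σnom=-43.100; wc +0.410/-0.290 → slack +0.410/-0.290; half-tol=0.350, Σhalf²=0.122500
  +B: nom +33.000 → Σnom=-10.100; wc +0.330/-0.280 → slack +0.740/-0.570; half-tol=0.305, Σhalf²=0.215525
  +C: nom +4.580 → Σnom=-5.520; wc +0.340/-0.340 → slack +1.080/-0.910; half-tol=0.340, Σhalf²=0.331125
  -D: nom -6.040 → Σnom=-11.560; wc +0.300/-0.300 → slack +1.380/-1.210; half-tol=0.300, Σhalf²=0.421125
  +E: nom +34.860 → Σnom=23.300; wc +0.308/-0.308 → slack +1.688/-1.518; half-tol=0.308, Σhalf²=0.515989
  -F: nom -22.600 → Σnom=0.700; wc +0.306/-0.306 → slack +1.994/-1.824; half-tol=0.306, Σhalf²=0.609625
  +G: nom +18.000 → Σnom=18.700; wc +0.145/-0.430 → slack +2.139/-2.254; half-tol=0.287, Σhalf²=0.692281
  +H: nom +28.470 → Σnom=47.170; wc +0.440/-0.440 → slack +2.579/-2.694; half-tol=0.440, Σhalf²=0.885881
  -I: nom -49.500 → Σnom=-2.330; wc +0.350/-0.350 → slack +2.929/-3.044; half-tol=0.350, Σhalf²=1.008381
Nominal = -2.330. Worst-case = [-2.330 - 3.044, -2.330 + 2.929] = [-5.374, 0.599]. RSS = √1.008381 = 1.004.

nominal=-2.330 wc=[-5.374,0.599] rss=1.004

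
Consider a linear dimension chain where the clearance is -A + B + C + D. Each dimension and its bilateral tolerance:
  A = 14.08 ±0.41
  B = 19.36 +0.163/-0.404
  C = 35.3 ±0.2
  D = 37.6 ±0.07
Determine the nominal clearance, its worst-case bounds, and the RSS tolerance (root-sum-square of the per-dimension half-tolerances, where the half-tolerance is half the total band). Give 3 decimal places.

nominal=78.180 wc=[77.096,79.023] rss=0.542

Stack each dimension's contribution:
  -A: nom -14.080 → Σnom=-14.080; wc +0.410/-0.410 → slack +0.410/-0.410; half-tol=0.410, Σhalf²=0.168100
  +B: nom +19.360 → Σnom=5.280; wc +0.163/-0.404 → slack +0.573/-0.814; half-tol=0.284, Σhalf²=0.248472
  +C: nom +35.300 → Σnom=40.580; wc +0.200/-0.200 → slack +0.773/-1.014; half-tol=0.200, Σhalf²=0.288472
  +D: nom +37.600 → Σnom=78.180; wc +0.070/-0.070 → slack +0.843/-1.084; half-tol=0.070, Σhalf²=0.293372
Nominal = 78.180. Worst-case = [78.180 - 1.084, 78.180 + 0.843] = [77.096, 79.023]. RSS = √0.293372 = 0.542.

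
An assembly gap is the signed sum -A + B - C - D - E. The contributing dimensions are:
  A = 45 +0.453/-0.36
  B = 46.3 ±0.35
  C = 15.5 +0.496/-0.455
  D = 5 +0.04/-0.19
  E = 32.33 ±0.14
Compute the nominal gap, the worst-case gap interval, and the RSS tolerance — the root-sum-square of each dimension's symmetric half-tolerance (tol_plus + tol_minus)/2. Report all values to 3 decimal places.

nominal=-51.530 wc=[-53.009,-50.035] rss=0.739

Stack each dimension's contribution:
  -A: nom -45.000 → Σnom=-45.000; wc +0.360/-0.453 → slack +0.360/-0.453; half-tol=0.406, Σhalf²=0.165242
  +B: nom +46.300 → Σnom=1.300; wc +0.350/-0.350 → slack +0.710/-0.803; half-tol=0.350, Σhalf²=0.287742
  -C: nom -15.500 → Σnom=-14.200; wc +0.455/-0.496 → slack +1.165/-1.299; half-tol=0.476, Σhalf²=0.513842
  -D: nom -5.000 → Σnom=-19.200; wc +0.190/-0.040 → slack +1.355/-1.339; half-tol=0.115, Σhalf²=0.527068
  -E: nom -32.330 → Σnom=-51.530; wc +0.140/-0.140 → slack +1.495/-1.479; half-tol=0.140, Σhalf²=0.546667
Nominal = -51.530. Worst-case = [-51.530 - 1.479, -51.530 + 1.495] = [-53.009, -50.035]. RSS = √0.546667 = 0.739.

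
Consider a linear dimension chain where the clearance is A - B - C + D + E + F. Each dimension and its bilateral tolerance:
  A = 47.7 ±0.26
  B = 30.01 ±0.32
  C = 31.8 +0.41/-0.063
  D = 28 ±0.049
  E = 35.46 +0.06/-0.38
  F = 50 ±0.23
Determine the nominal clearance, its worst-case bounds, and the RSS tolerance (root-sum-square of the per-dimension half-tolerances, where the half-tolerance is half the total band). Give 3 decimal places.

Stack each dimension's contribution:
  +A: nom +47.700 → Σnom=47.700; wc +0.260/-0.260 → slack +0.260/-0.260; half-tol=0.260, Σhalf²=0.067600
  -B: nom -30.010 → Σnom=17.690; wc +0.320/-0.320 → slack +0.580/-0.580; half-tol=0.320, Σhalf²=0.170000
  -C: nom -31.800 → Σnom=-14.110; wc +0.063/-0.410 → slack +0.643/-0.990; half-tol=0.236, Σhalf²=0.225932
  +D: nom +28.000 → Σnom=13.890; wc +0.049/-0.049 → slack +0.692/-1.039; half-tol=0.049, Σhalf²=0.228333
  +E: nom +35.460 → Σnom=49.350; wc +0.060/-0.380 → slack +0.752/-1.419; half-tol=0.220, Σhalf²=0.276733
  +F: nom +50.000 → Σnom=99.350; wc +0.230/-0.230 → slack +0.982/-1.649; half-tol=0.230, Σhalf²=0.329633
Nominal = 99.350. Worst-case = [99.350 - 1.649, 99.350 + 0.982] = [97.701, 100.332]. RSS = √0.329633 = 0.574.

nominal=99.350 wc=[97.701,100.332] rss=0.574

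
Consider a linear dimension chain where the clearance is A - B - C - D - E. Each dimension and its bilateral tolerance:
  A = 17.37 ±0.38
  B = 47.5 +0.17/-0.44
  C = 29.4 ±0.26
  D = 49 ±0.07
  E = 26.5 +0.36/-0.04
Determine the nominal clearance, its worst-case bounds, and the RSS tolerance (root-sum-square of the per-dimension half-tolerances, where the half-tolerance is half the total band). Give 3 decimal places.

Stack each dimension's contribution:
  +A: nom +17.370 → Σnom=17.370; wc +0.380/-0.380 → slack +0.380/-0.380; half-tol=0.380, Σhalf²=0.144400
  -B: nom -47.500 → Σnom=-30.130; wc +0.440/-0.170 → slack +0.820/-0.550; half-tol=0.305, Σhalf²=0.237425
  -C: nom -29.400 → Σnom=-59.530; wc +0.260/-0.260 → slack +1.080/-0.810; half-tol=0.260, Σhalf²=0.305025
  -D: nom -49.000 → Σnom=-108.530; wc +0.070/-0.070 → slack +1.150/-0.880; half-tol=0.070, Σhalf²=0.309925
  -E: nom -26.500 → Σnom=-135.030; wc +0.040/-0.360 → slack +1.190/-1.240; half-tol=0.200, Σhalf²=0.349925
Nominal = -135.030. Worst-case = [-135.030 - 1.240, -135.030 + 1.190] = [-136.270, -133.840]. RSS = √0.349925 = 0.592.

nominal=-135.030 wc=[-136.270,-133.840] rss=0.592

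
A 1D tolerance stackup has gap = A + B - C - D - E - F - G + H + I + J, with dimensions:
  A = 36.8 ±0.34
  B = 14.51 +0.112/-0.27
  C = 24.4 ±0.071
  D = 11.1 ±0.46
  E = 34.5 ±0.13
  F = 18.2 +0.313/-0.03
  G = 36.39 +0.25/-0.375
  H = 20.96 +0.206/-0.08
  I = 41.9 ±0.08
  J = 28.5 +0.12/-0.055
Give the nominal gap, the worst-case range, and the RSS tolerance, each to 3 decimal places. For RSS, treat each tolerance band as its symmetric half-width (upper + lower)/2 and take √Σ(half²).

nominal=18.080 wc=[16.031,20.004] rss=0.740

Stack each dimension's contribution:
  +A: nom +36.800 → Σnom=36.800; wc +0.340/-0.340 → slack +0.340/-0.340; half-tol=0.340, Σhalf²=0.115600
  +B: nom +14.510 → Σnom=51.310; wc +0.112/-0.270 → slack +0.452/-0.610; half-tol=0.191, Σhalf²=0.152081
  -C: nom -24.400 → Σnom=26.910; wc +0.071/-0.071 → slack +0.523/-0.681; half-tol=0.071, Σhalf²=0.157122
  -D: nom -11.100 → Σnom=15.810; wc +0.460/-0.460 → slack +0.983/-1.141; half-tol=0.460, Σhalf²=0.368722
  -E: nom -34.500 → Σnom=-18.690; wc +0.130/-0.130 → slack +1.113/-1.271; half-tol=0.130, Σhalf²=0.385622
  -F: nom -18.200 → Σnom=-36.890; wc +0.030/-0.313 → slack +1.143/-1.584; half-tol=0.171, Σhalf²=0.415034
  -G: nom -36.390 → Σnom=-73.280; wc +0.375/-0.250 → slack +1.518/-1.834; half-tol=0.312, Σhalf²=0.512690
  +H: nom +20.960 → Σnom=-52.320; wc +0.206/-0.080 → slack +1.724/-1.914; half-tol=0.143, Σhalf²=0.533139
  +I: nom +41.900 → Σnom=-10.420; wc +0.080/-0.080 → slack +1.804/-1.994; half-tol=0.080, Σhalf²=0.539539
  +J: nom +28.500 → Σnom=18.080; wc +0.120/-0.055 → slack +1.924/-2.049; half-tol=0.087, Σhalf²=0.547196
Nominal = 18.080. Worst-case = [18.080 - 2.049, 18.080 + 1.924] = [16.031, 20.004]. RSS = √0.547196 = 0.740.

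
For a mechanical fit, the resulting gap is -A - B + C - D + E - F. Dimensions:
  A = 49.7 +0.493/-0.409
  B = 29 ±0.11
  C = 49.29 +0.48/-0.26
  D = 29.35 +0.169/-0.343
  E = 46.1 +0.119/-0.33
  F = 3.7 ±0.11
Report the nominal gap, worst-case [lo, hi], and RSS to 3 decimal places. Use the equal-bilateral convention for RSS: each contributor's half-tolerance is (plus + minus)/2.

nominal=-16.360 wc=[-17.832,-14.789] rss=0.693

Stack each dimension's contribution:
  -A: nom -49.700 → Σnom=-49.700; wc +0.409/-0.493 → slack +0.409/-0.493; half-tol=0.451, Σhalf²=0.203401
  -B: nom -29.000 → Σnom=-78.700; wc +0.110/-0.110 → slack +0.519/-0.603; half-tol=0.110, Σhalf²=0.215501
  +C: nom +49.290 → Σnom=-29.410; wc +0.480/-0.260 → slack +0.999/-0.863; half-tol=0.370, Σhalf²=0.352401
  -D: nom -29.350 → Σnom=-58.760; wc +0.343/-0.169 → slack +1.342/-1.032; half-tol=0.256, Σhalf²=0.417937
  +E: nom +46.100 → Σnom=-12.660; wc +0.119/-0.330 → slack +1.461/-1.362; half-tol=0.225, Σhalf²=0.468337
  -F: nom -3.700 → Σnom=-16.360; wc +0.110/-0.110 → slack +1.571/-1.472; half-tol=0.110, Σhalf²=0.480437
Nominal = -16.360. Worst-case = [-16.360 - 1.472, -16.360 + 1.571] = [-17.832, -14.789]. RSS = √0.480437 = 0.693.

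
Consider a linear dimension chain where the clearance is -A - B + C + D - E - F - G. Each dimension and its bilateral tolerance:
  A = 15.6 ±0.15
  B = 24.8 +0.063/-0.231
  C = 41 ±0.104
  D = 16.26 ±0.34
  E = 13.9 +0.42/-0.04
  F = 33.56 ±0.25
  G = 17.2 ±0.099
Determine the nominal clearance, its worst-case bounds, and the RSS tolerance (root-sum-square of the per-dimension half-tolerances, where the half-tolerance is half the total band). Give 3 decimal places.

Stack each dimension's contribution:
  -A: nom -15.600 → Σnom=-15.600; wc +0.150/-0.150 → slack +0.150/-0.150; half-tol=0.150, Σhalf²=0.022500
  -B: nom -24.800 → Σnom=-40.400; wc +0.231/-0.063 → slack +0.381/-0.213; half-tol=0.147, Σhalf²=0.044109
  +C: nom +41.000 → Σnom=0.600; wc +0.104/-0.104 → slack +0.485/-0.317; half-tol=0.104, Σhalf²=0.054925
  +D: nom +16.260 → Σnom=16.860; wc +0.340/-0.340 → slack +0.825/-0.657; half-tol=0.340, Σhalf²=0.170525
  -E: nom -13.900 → Σnom=2.960; wc +0.040/-0.420 → slack +0.865/-1.077; half-tol=0.230, Σhalf²=0.223425
  -F: nom -33.560 → Σnom=-30.600; wc +0.250/-0.250 → slack +1.115/-1.327; half-tol=0.250, Σhalf²=0.285925
  -G: nom -17.200 → Σnom=-47.800; wc +0.099/-0.099 → slack +1.214/-1.426; half-tol=0.099, Σhalf²=0.295726
Nominal = -47.800. Worst-case = [-47.800 - 1.426, -47.800 + 1.214] = [-49.226, -46.586]. RSS = √0.295726 = 0.544.

nominal=-47.800 wc=[-49.226,-46.586] rss=0.544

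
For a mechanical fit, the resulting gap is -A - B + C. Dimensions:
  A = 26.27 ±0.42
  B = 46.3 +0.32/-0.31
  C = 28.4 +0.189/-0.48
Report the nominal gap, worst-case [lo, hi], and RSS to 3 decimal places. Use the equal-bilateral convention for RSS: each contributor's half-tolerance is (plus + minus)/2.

Stack each dimension's contribution:
  -A: nom -26.270 → Σnom=-26.270; wc +0.420/-0.420 → slack +0.420/-0.420; half-tol=0.420, Σhalf²=0.176400
  -B: nom -46.300 → Σnom=-72.570; wc +0.310/-0.320 → slack +0.730/-0.740; half-tol=0.315, Σhalf²=0.275625
  +C: nom +28.400 → Σnom=-44.170; wc +0.189/-0.480 → slack +0.919/-1.220; half-tol=0.335, Σhalf²=0.387515
Nominal = -44.170. Worst-case = [-44.170 - 1.220, -44.170 + 0.919] = [-45.390, -43.251]. RSS = √0.387515 = 0.623.

nominal=-44.170 wc=[-45.390,-43.251] rss=0.623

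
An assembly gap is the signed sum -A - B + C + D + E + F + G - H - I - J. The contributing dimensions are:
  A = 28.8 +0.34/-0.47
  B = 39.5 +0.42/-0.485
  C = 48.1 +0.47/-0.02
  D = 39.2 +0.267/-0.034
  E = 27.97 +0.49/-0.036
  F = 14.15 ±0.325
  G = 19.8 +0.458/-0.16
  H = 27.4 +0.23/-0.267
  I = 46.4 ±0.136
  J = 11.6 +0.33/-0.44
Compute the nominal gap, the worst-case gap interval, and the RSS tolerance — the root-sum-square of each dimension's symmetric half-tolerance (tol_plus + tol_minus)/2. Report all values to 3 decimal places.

Stack each dimension's contribution:
  -A: nom -28.800 → Σnom=-28.800; wc +0.470/-0.340 → slack +0.470/-0.340; half-tol=0.405, Σhalf²=0.164025
  -B: nom -39.500 → Σnom=-68.300; wc +0.485/-0.420 → slack +0.955/-0.760; half-tol=0.453, Σhalf²=0.368781
  +C: nom +48.100 → Σnom=-20.200; wc +0.470/-0.020 → slack +1.425/-0.780; half-tol=0.245, Σhalf²=0.428806
  +D: nom +39.200 → Σnom=19.000; wc +0.267/-0.034 → slack +1.692/-0.814; half-tol=0.151, Σhalf²=0.451457
  +E: nom +27.970 → Σnom=46.970; wc +0.490/-0.036 → slack +2.182/-0.850; half-tol=0.263, Σhalf²=0.520626
  +F: nom +14.150 → Σnom=61.120; wc +0.325/-0.325 → slack +2.507/-1.175; half-tol=0.325, Σhalf²=0.626251
  +G: nom +19.800 → Σnom=80.920; wc +0.458/-0.160 → slack +2.965/-1.335; half-tol=0.309, Σhalf²=0.721732
  -H: nom -27.400 → Σnom=53.520; wc +0.267/-0.230 → slack +3.232/-1.565; half-tol=0.248, Σhalf²=0.783484
  -I: nom -46.400 → Σnom=7.120; wc +0.136/-0.136 → slack +3.368/-1.701; half-tol=0.136, Σhalf²=0.801980
  -J: nom -11.600 → Σnom=-4.480; wc +0.440/-0.330 → slack +3.808/-2.031; half-tol=0.385, Σhalf²=0.950205
Nominal = -4.480. Worst-case = [-4.480 - 2.031, -4.480 + 3.808] = [-6.511, -0.672]. RSS = √0.950205 = 0.975.

nominal=-4.480 wc=[-6.511,-0.672] rss=0.975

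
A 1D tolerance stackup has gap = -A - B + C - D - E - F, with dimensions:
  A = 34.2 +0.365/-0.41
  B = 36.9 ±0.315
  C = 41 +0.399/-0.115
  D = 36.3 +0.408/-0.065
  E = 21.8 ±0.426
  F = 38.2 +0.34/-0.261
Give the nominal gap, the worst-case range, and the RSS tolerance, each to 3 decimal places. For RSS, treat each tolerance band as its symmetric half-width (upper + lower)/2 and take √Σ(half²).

Stack each dimension's contribution:
  -A: nom -34.200 → Σnom=-34.200; wc +0.410/-0.365 → slack +0.410/-0.365; half-tol=0.387, Σhalf²=0.150156
  -B: nom -36.900 → Σnom=-71.100; wc +0.315/-0.315 → slack +0.725/-0.680; half-tol=0.315, Σhalf²=0.249381
  +C: nom +41.000 → Σnom=-30.100; wc +0.399/-0.115 → slack +1.124/-0.795; half-tol=0.257, Σhalf²=0.315430
  -D: nom -36.300 → Σnom=-66.400; wc +0.065/-0.408 → slack +1.189/-1.203; half-tol=0.236, Σhalf²=0.371362
  -E: nom -21.800 → Σnom=-88.200; wc +0.426/-0.426 → slack +1.615/-1.629; half-tol=0.426, Σhalf²=0.552839
  -F: nom -38.200 → Σnom=-126.400; wc +0.261/-0.340 → slack +1.876/-1.969; half-tol=0.300, Σhalf²=0.643139
Nominal = -126.400. Worst-case = [-126.400 - 1.969, -126.400 + 1.876] = [-128.369, -124.524]. RSS = √0.643139 = 0.802.

nominal=-126.400 wc=[-128.369,-124.524] rss=0.802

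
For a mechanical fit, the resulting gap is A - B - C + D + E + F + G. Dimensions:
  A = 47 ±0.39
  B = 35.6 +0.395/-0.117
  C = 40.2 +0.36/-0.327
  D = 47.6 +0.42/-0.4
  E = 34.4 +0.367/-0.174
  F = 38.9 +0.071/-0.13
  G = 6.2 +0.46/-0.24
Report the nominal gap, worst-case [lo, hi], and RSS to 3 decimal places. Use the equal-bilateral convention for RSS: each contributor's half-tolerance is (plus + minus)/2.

nominal=98.300 wc=[96.211,100.452] rss=0.842

Stack each dimension's contribution:
  +A: nom +47.000 → Σnom=47.000; wc +0.390/-0.390 → slack +0.390/-0.390; half-tol=0.390, Σhalf²=0.152100
  -B: nom -35.600 → Σnom=11.400; wc +0.117/-0.395 → slack +0.507/-0.785; half-tol=0.256, Σhalf²=0.217636
  -C: nom -40.200 → Σnom=-28.800; wc +0.327/-0.360 → slack +0.834/-1.145; half-tol=0.344, Σhalf²=0.335628
  +D: nom +47.600 → Σnom=18.800; wc +0.420/-0.400 → slack +1.254/-1.545; half-tol=0.410, Σhalf²=0.503728
  +E: nom +34.400 → Σnom=53.200; wc +0.367/-0.174 → slack +1.621/-1.719; half-tol=0.270, Σhalf²=0.576898
  +F: nom +38.900 → Σnom=92.100; wc +0.071/-0.130 → slack +1.692/-1.849; half-tol=0.101, Σhalf²=0.586999
  +G: nom +6.200 → Σnom=98.300; wc +0.460/-0.240 → slack +2.152/-2.089; half-tol=0.350, Σhalf²=0.709499
Nominal = 98.300. Worst-case = [98.300 - 2.089, 98.300 + 2.152] = [96.211, 100.452]. RSS = √0.709499 = 0.842.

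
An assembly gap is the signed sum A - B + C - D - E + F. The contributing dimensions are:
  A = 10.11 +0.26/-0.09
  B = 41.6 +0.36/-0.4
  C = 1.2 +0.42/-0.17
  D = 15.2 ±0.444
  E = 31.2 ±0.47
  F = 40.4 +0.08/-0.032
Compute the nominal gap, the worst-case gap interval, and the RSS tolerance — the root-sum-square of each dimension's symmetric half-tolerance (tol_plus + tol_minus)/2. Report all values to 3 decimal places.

nominal=-36.290 wc=[-37.856,-34.216] rss=0.827

Stack each dimension's contribution:
  +A: nom +10.110 → Σnom=10.110; wc +0.260/-0.090 → slack +0.260/-0.090; half-tol=0.175, Σhalf²=0.030625
  -B: nom -41.600 → Σnom=-31.490; wc +0.400/-0.360 → slack +0.660/-0.450; half-tol=0.380, Σhalf²=0.175025
  +C: nom +1.200 → Σnom=-30.290; wc +0.420/-0.170 → slack +1.080/-0.620; half-tol=0.295, Σhalf²=0.262050
  -D: nom -15.200 → Σnom=-45.490; wc +0.444/-0.444 → slack +1.524/-1.064; half-tol=0.444, Σhalf²=0.459186
  -E: nom -31.200 → Σnom=-76.690; wc +0.470/-0.470 → slack +1.994/-1.534; half-tol=0.470, Σhalf²=0.680086
  +F: nom +40.400 → Σnom=-36.290; wc +0.080/-0.032 → slack +2.074/-1.566; half-tol=0.056, Σhalf²=0.683222
Nominal = -36.290. Worst-case = [-36.290 - 1.566, -36.290 + 2.074] = [-37.856, -34.216]. RSS = √0.683222 = 0.827.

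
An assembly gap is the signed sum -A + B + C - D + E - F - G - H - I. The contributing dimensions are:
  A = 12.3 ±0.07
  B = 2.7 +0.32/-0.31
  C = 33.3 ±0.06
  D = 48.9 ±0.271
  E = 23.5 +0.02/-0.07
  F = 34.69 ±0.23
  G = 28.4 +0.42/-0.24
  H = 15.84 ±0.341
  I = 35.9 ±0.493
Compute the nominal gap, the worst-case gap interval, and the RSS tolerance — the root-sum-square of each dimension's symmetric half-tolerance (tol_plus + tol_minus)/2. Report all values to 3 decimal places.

nominal=-116.530 wc=[-118.795,-114.485] rss=0.839

Stack each dimension's contribution:
  -A: nom -12.300 → Σnom=-12.300; wc +0.070/-0.070 → slack +0.070/-0.070; half-tol=0.070, Σhalf²=0.004900
  +B: nom +2.700 → Σnom=-9.600; wc +0.320/-0.310 → slack +0.390/-0.380; half-tol=0.315, Σhalf²=0.104125
  +C: nom +33.300 → Σnom=23.700; wc +0.060/-0.060 → slack +0.450/-0.440; half-tol=0.060, Σhalf²=0.107725
  -D: nom -48.900 → Σnom=-25.200; wc +0.271/-0.271 → slack +0.721/-0.711; half-tol=0.271, Σhalf²=0.181166
  +E: nom +23.500 → Σnom=-1.700; wc +0.020/-0.070 → slack +0.741/-0.781; half-tol=0.045, Σhalf²=0.183191
  -F: nom -34.690 → Σnom=-36.390; wc +0.230/-0.230 → slack +0.971/-1.011; half-tol=0.230, Σhalf²=0.236091
  -G: nom -28.400 → Σnom=-64.790; wc +0.240/-0.420 → slack +1.211/-1.431; half-tol=0.330, Σhalf²=0.344991
  -H: nom -15.840 → Σnom=-80.630; wc +0.341/-0.341 → slack +1.552/-1.772; half-tol=0.341, Σhalf²=0.461272
  -I: nom -35.900 → Σnom=-116.530; wc +0.493/-0.493 → slack +2.045/-2.265; half-tol=0.493, Σhalf²=0.704321
Nominal = -116.530. Worst-case = [-116.530 - 2.265, -116.530 + 2.045] = [-118.795, -114.485]. RSS = √0.704321 = 0.839.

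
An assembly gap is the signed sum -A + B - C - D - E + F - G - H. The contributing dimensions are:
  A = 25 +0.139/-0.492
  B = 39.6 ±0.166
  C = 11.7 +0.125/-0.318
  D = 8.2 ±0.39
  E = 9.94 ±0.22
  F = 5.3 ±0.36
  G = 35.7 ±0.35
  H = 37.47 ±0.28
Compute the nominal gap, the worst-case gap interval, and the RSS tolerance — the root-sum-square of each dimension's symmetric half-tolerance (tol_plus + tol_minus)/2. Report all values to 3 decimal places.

Stack each dimension's contribution:
  -A: nom -25.000 → Σnom=-25.000; wc +0.492/-0.139 → slack +0.492/-0.139; half-tol=0.316, Σhalf²=0.099540
  +B: nom +39.600 → Σnom=14.600; wc +0.166/-0.166 → slack +0.658/-0.305; half-tol=0.166, Σhalf²=0.127096
  -C: nom -11.700 → Σnom=2.900; wc +0.318/-0.125 → slack +0.976/-0.430; half-tol=0.222, Σhalf²=0.176158
  -D: nom -8.200 → Σnom=-5.300; wc +0.390/-0.390 → slack +1.366/-0.820; half-tol=0.390, Σhalf²=0.328259
  -E: nom -9.940 → Σnom=-15.240; wc +0.220/-0.220 → slack +1.586/-1.040; half-tol=0.220, Σhalf²=0.376659
  +F: nom +5.300 → Σnom=-9.940; wc +0.360/-0.360 → slack +1.946/-1.400; half-tol=0.360, Σhalf²=0.506258
  -G: nom -35.700 → Σnom=-45.640; wc +0.350/-0.350 → slack +2.296/-1.750; half-tol=0.350, Σhalf²=0.628758
  -H: nom -37.470 → Σnom=-83.110; wc +0.280/-0.280 → slack +2.576/-2.030; half-tol=0.280, Σhalf²=0.707158
Nominal = -83.110. Worst-case = [-83.110 - 2.030, -83.110 + 2.576] = [-85.140, -80.534]. RSS = √0.707158 = 0.841.

nominal=-83.110 wc=[-85.140,-80.534] rss=0.841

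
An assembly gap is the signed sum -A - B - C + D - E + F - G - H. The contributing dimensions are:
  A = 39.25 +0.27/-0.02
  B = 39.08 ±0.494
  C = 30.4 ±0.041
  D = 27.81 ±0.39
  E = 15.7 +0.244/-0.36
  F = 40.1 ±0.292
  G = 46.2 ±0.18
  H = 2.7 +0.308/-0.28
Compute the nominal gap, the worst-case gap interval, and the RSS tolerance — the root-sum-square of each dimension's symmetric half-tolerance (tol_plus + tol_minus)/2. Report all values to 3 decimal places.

nominal=-105.420 wc=[-107.639,-103.363] rss=0.845

Stack each dimension's contribution:
  -A: nom -39.250 → Σnom=-39.250; wc +0.020/-0.270 → slack +0.020/-0.270; half-tol=0.145, Σhalf²=0.021025
  -B: nom -39.080 → Σnom=-78.330; wc +0.494/-0.494 → slack +0.514/-0.764; half-tol=0.494, Σhalf²=0.265061
  -C: nom -30.400 → Σnom=-108.730; wc +0.041/-0.041 → slack +0.555/-0.805; half-tol=0.041, Σhalf²=0.266742
  +D: nom +27.810 → Σnom=-80.920; wc +0.390/-0.390 → slack +0.945/-1.195; half-tol=0.390, Σhalf²=0.418842
  -E: nom -15.700 → Σnom=-96.620; wc +0.360/-0.244 → slack +1.305/-1.439; half-tol=0.302, Σhalf²=0.510046
  +F: nom +40.100 → Σnom=-56.520; wc +0.292/-0.292 → slack +1.597/-1.731; half-tol=0.292, Σhalf²=0.595310
  -G: nom -46.200 → Σnom=-102.720; wc +0.180/-0.180 → slack +1.777/-1.911; half-tol=0.180, Σhalf²=0.627710
  -H: nom -2.700 → Σnom=-105.420; wc +0.280/-0.308 → slack +2.057/-2.219; half-tol=0.294, Σhalf²=0.714146
Nominal = -105.420. Worst-case = [-105.420 - 2.219, -105.420 + 2.057] = [-107.639, -103.363]. RSS = √0.714146 = 0.845.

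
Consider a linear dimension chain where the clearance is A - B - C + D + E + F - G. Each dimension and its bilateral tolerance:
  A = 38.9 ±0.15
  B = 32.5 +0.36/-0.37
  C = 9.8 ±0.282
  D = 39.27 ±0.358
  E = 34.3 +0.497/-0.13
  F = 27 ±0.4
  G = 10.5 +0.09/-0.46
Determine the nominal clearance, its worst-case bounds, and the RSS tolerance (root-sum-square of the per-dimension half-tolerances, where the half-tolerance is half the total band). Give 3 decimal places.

Stack each dimension's contribution:
  +A: nom +38.900 → Σnom=38.900; wc +0.150/-0.150 → slack +0.150/-0.150; half-tol=0.150, Σhalf²=0.022500
  -B: nom -32.500 → Σnom=6.400; wc +0.370/-0.360 → slack +0.520/-0.510; half-tol=0.365, Σhalf²=0.155725
  -C: nom -9.800 → Σnom=-3.400; wc +0.282/-0.282 → slack +0.802/-0.792; half-tol=0.282, Σhalf²=0.235249
  +D: nom +39.270 → Σnom=35.870; wc +0.358/-0.358 → slack +1.160/-1.150; half-tol=0.358, Σhalf²=0.363413
  +E: nom +34.300 → Σnom=70.170; wc +0.497/-0.130 → slack +1.657/-1.280; half-tol=0.314, Σhalf²=0.461695
  +F: nom +27.000 → Σnom=97.170; wc +0.400/-0.400 → slack +2.057/-1.680; half-tol=0.400, Σhalf²=0.621695
  -G: nom -10.500 → Σnom=86.670; wc +0.460/-0.090 → slack +2.517/-1.770; half-tol=0.275, Σhalf²=0.697320
Nominal = 86.670. Worst-case = [86.670 - 1.770, 86.670 + 2.517] = [84.900, 89.187]. RSS = √0.697320 = 0.835.

nominal=86.670 wc=[84.900,89.187] rss=0.835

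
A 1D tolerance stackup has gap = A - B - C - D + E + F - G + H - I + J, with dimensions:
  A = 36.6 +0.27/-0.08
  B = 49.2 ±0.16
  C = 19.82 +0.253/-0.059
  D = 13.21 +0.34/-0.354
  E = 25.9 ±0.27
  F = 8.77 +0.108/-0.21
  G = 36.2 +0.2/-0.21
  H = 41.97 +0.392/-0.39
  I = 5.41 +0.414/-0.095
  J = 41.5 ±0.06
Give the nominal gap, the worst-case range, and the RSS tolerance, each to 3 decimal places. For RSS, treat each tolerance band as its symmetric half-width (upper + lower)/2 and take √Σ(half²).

Stack each dimension's contribution:
  +A: nom +36.600 → Σnom=36.600; wc +0.270/-0.080 → slack +0.270/-0.080; half-tol=0.175, Σhalf²=0.030625
  -B: nom -49.200 → Σnom=-12.600; wc +0.160/-0.160 → slack +0.430/-0.240; half-tol=0.160, Σhalf²=0.056225
  -C: nom -19.820 → Σnom=-32.420; wc +0.059/-0.253 → slack +0.489/-0.493; half-tol=0.156, Σhalf²=0.080561
  -D: nom -13.210 → Σnom=-45.630; wc +0.354/-0.340 → slack +0.843/-0.833; half-tol=0.347, Σhalf²=0.200970
  +E: nom +25.900 → Σnom=-19.730; wc +0.270/-0.270 → slack +1.113/-1.103; half-tol=0.270, Σhalf²=0.273870
  +F: nom +8.770 → Σnom=-10.960; wc +0.108/-0.210 → slack +1.221/-1.313; half-tol=0.159, Σhalf²=0.299151
  -G: nom -36.200 → Σnom=-47.160; wc +0.210/-0.200 → slack +1.431/-1.513; half-tol=0.205, Σhalf²=0.341176
  +H: nom +41.970 → Σnom=-5.190; wc +0.392/-0.390 → slack +1.823/-1.903; half-tol=0.391, Σhalf²=0.494057
  -I: nom -5.410 → Σnom=-10.600; wc +0.095/-0.414 → slack +1.918/-2.317; half-tol=0.255, Σhalf²=0.558827
  +J: nom +41.500 → Σnom=30.900; wc +0.060/-0.060 → slack +1.978/-2.377; half-tol=0.060, Σhalf²=0.562427
Nominal = 30.900. Worst-case = [30.900 - 2.377, 30.900 + 1.978] = [28.523, 32.878]. RSS = √0.562427 = 0.750.

nominal=30.900 wc=[28.523,32.878] rss=0.750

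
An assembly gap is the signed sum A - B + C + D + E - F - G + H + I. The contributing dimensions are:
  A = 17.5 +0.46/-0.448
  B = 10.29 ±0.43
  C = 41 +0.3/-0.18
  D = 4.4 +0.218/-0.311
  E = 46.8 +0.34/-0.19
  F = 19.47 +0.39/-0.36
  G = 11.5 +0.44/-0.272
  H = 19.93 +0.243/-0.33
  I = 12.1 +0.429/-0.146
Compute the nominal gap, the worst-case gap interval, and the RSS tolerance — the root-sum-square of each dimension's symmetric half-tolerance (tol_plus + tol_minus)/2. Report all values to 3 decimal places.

Stack each dimension's contribution:
  +A: nom +17.500 → Σnom=17.500; wc +0.460/-0.448 → slack +0.460/-0.448; half-tol=0.454, Σhalf²=0.206116
  -B: nom -10.290 → Σnom=7.210; wc +0.430/-0.430 → slack +0.890/-0.878; half-tol=0.430, Σhalf²=0.391016
  +C: nom +41.000 → Σnom=48.210; wc +0.300/-0.180 → slack +1.190/-1.058; half-tol=0.240, Σhalf²=0.448616
  +D: nom +4.400 → Σnom=52.610; wc +0.218/-0.311 → slack +1.408/-1.369; half-tol=0.265, Σhalf²=0.518576
  +E: nom +46.800 → Σnom=99.410; wc +0.340/-0.190 → slack +1.748/-1.559; half-tol=0.265, Σhalf²=0.588801
  -F: nom -19.470 → Σnom=79.940; wc +0.360/-0.390 → slack +2.108/-1.949; half-tol=0.375, Σhalf²=0.729426
  -G: nom -11.500 → Σnom=68.440; wc +0.272/-0.440 → slack +2.380/-2.389; half-tol=0.356, Σhalf²=0.856162
  +H: nom +19.930 → Σnom=88.370; wc +0.243/-0.330 → slack +2.623/-2.719; half-tol=0.286, Σhalf²=0.938244
  +I: nom +12.100 → Σnom=100.470; wc +0.429/-0.146 → slack +3.052/-2.865; half-tol=0.287, Σhalf²=1.020901
Nominal = 100.470. Worst-case = [100.470 - 2.865, 100.470 + 3.052] = [97.605, 103.522]. RSS = √1.020901 = 1.010.

nominal=100.470 wc=[97.605,103.522] rss=1.010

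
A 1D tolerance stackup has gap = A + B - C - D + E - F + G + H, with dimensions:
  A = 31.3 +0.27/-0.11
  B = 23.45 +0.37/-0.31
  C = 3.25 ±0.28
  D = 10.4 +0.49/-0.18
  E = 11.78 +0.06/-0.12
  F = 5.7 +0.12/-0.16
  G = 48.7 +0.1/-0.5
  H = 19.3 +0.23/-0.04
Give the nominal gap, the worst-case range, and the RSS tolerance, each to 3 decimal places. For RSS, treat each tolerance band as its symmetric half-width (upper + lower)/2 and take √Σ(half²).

nominal=115.180 wc=[113.210,116.830] rss=0.692

Stack each dimension's contribution:
  +A: nom +31.300 → Σnom=31.300; wc +0.270/-0.110 → slack +0.270/-0.110; half-tol=0.190, Σhalf²=0.036100
  +B: nom +23.450 → Σnom=54.750; wc +0.370/-0.310 → slack +0.640/-0.420; half-tol=0.340, Σhalf²=0.151700
  -C: nom -3.250 → Σnom=51.500; wc +0.280/-0.280 → slack +0.920/-0.700; half-tol=0.280, Σhalf²=0.230100
  -D: nom -10.400 → Σnom=41.100; wc +0.180/-0.490 → slack +1.100/-1.190; half-tol=0.335, Σhalf²=0.342325
  +E: nom +11.780 → Σnom=52.880; wc +0.060/-0.120 → slack +1.160/-1.310; half-tol=0.090, Σhalf²=0.350425
  -F: nom -5.700 → Σnom=47.180; wc +0.160/-0.120 → slack +1.320/-1.430; half-tol=0.140, Σhalf²=0.370025
  +G: nom +48.700 → Σnom=95.880; wc +0.100/-0.500 → slack +1.420/-1.930; half-tol=0.300, Σhalf²=0.460025
  +H: nom +19.300 → Σnom=115.180; wc +0.230/-0.040 → slack +1.650/-1.970; half-tol=0.135, Σhalf²=0.478250
Nominal = 115.180. Worst-case = [115.180 - 1.970, 115.180 + 1.650] = [113.210, 116.830]. RSS = √0.478250 = 0.692.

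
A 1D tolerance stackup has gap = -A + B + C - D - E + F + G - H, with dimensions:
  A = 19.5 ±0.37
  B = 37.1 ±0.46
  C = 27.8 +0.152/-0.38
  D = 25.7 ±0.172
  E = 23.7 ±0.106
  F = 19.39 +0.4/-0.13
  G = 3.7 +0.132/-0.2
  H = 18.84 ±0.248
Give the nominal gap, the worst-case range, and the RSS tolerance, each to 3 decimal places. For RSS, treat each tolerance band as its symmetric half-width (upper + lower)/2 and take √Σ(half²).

nominal=0.250 wc=[-1.816,2.290] rss=0.787

Stack each dimension's contribution:
  -A: nom -19.500 → Σnom=-19.500; wc +0.370/-0.370 → slack +0.370/-0.370; half-tol=0.370, Σhalf²=0.136900
  +B: nom +37.100 → Σnom=17.600; wc +0.460/-0.460 → slack +0.830/-0.830; half-tol=0.460, Σhalf²=0.348500
  +C: nom +27.800 → Σnom=45.400; wc +0.152/-0.380 → slack +0.982/-1.210; half-tol=0.266, Σhalf²=0.419256
  -D: nom -25.700 → Σnom=19.700; wc +0.172/-0.172 → slack +1.154/-1.382; half-tol=0.172, Σhalf²=0.448840
  -E: nom -23.700 → Σnom=-4.000; wc +0.106/-0.106 → slack +1.260/-1.488; half-tol=0.106, Σhalf²=0.460076
  +F: nom +19.390 → Σnom=15.390; wc +0.400/-0.130 → slack +1.660/-1.618; half-tol=0.265, Σhalf²=0.530301
  +G: nom +3.700 → Σnom=19.090; wc +0.132/-0.200 → slack +1.792/-1.818; half-tol=0.166, Σhalf²=0.557857
  -H: nom -18.840 → Σnom=0.250; wc +0.248/-0.248 → slack +2.040/-2.066; half-tol=0.248, Σhalf²=0.619361
Nominal = 0.250. Worst-case = [0.250 - 2.066, 0.250 + 2.040] = [-1.816, 2.290]. RSS = √0.619361 = 0.787.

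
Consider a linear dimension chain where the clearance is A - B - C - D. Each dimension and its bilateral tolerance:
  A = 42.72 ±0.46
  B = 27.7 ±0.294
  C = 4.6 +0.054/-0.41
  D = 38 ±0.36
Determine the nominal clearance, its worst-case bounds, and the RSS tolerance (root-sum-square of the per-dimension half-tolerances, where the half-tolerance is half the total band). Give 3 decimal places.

nominal=-27.580 wc=[-28.748,-26.056] rss=0.694

Stack each dimension's contribution:
  +A: nom +42.720 → Σnom=42.720; wc +0.460/-0.460 → slack +0.460/-0.460; half-tol=0.460, Σhalf²=0.211600
  -B: nom -27.700 → Σnom=15.020; wc +0.294/-0.294 → slack +0.754/-0.754; half-tol=0.294, Σhalf²=0.298036
  -C: nom -4.600 → Σnom=10.420; wc +0.410/-0.054 → slack +1.164/-0.808; half-tol=0.232, Σhalf²=0.351860
  -D: nom -38.000 → Σnom=-27.580; wc +0.360/-0.360 → slack +1.524/-1.168; half-tol=0.360, Σhalf²=0.481460
Nominal = -27.580. Worst-case = [-27.580 - 1.168, -27.580 + 1.524] = [-28.748, -26.056]. RSS = √0.481460 = 0.694.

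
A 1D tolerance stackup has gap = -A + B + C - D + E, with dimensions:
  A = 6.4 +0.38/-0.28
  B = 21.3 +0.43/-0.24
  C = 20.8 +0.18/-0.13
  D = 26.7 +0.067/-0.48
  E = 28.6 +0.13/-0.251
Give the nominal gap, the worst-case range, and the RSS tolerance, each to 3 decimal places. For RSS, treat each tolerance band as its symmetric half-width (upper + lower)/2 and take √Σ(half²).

Stack each dimension's contribution:
  -A: nom -6.400 → Σnom=-6.400; wc +0.280/-0.380 → slack +0.280/-0.380; half-tol=0.330, Σhalf²=0.108900
  +B: nom +21.300 → Σnom=14.900; wc +0.430/-0.240 → slack +0.710/-0.620; half-tol=0.335, Σhalf²=0.221125
  +C: nom +20.800 → Σnom=35.700; wc +0.180/-0.130 → slack +0.890/-0.750; half-tol=0.155, Σhalf²=0.245150
  -D: nom -26.700 → Σnom=9.000; wc +0.480/-0.067 → slack +1.370/-0.817; half-tol=0.273, Σhalf²=0.319952
  +E: nom +28.600 → Σnom=37.600; wc +0.130/-0.251 → slack +1.500/-1.068; half-tol=0.191, Σhalf²=0.356242
Nominal = 37.600. Worst-case = [37.600 - 1.068, 37.600 + 1.500] = [36.532, 39.100]. RSS = √0.356242 = 0.597.

nominal=37.600 wc=[36.532,39.100] rss=0.597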